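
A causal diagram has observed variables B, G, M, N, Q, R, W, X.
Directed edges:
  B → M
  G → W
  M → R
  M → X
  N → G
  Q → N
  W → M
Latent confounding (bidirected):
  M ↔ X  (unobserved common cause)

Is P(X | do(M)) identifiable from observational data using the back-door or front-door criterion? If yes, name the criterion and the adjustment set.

P(X|do(M)): not identifiable (no BD/FD set).

desc(M)\{M}={R,X}; candidates ⊆ {B,G,N,Q,W}.
M↔X: latent back-door arc(s) into M.
size 0: {}; under {} M still reaches {B,G,N,Q,W,X} ∋ X.
size 1: {B}, {G}, {N} …(+2); under {B} M still reaches {G,N,Q,W,X} ∋ X.
size 2: {B,G}, {B,N}, {B,Q} …(+7); under {B,G} M still reaches {W,X} ∋ X.
M↔X cannot be blocked by any observed set — no back-door set.
No mediator lies on a directed M→…→X path.
Neither criterion identifies P(X|do(M)) in this graph.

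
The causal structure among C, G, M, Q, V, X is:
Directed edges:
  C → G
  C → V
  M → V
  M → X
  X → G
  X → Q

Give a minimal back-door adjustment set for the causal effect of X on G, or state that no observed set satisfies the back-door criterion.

desc(X)\{X}={G,Q}; candidates ⊆ {C,M,V}.
∅: X⊥G given ∅ in G with X→· removed — back-door holds.

X→G: minimal back-door set ∅.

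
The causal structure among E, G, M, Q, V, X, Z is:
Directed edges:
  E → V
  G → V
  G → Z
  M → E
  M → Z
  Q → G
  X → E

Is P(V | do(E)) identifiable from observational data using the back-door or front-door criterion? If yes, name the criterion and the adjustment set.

P(V|do(E)): backdoor, adjust for ∅.

desc(E)\{E}={V}; candidates ⊆ {G,M,Q,X,Z}.
∅: E⊥V given ∅ in G with E→· removed — back-door holds.
P(V|do(E)) = P(V|E) — no adjustment needed.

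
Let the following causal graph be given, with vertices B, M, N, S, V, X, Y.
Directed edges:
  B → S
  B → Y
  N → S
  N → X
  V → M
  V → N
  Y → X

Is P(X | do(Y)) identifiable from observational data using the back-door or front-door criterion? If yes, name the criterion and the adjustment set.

desc(Y)\{Y}={X}; candidates ⊆ {B,M,N,S,V}.
∅: Y⊥X given ∅ in G with Y→· removed — back-door holds.
P(X|do(Y)) = P(X|Y) — no adjustment needed.

P(X|do(Y)): backdoor, adjust for ∅.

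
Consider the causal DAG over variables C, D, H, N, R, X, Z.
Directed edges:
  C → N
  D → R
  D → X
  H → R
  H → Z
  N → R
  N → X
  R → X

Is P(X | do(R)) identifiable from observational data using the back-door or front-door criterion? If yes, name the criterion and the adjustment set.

P(X|do(R)): backdoor, adjust for {D, N}.

desc(R)\{R}={X}; candidates ⊆ {C,D,H,N,Z}.
size 0: {}; under {} R still reaches {C,D,H,N,X,Z} ∋ X.
size 1: {C}, {D}, {H} …(+2); under {C} R still reaches {D,H,N,X,Z} ∋ X.
{D,N}: R⊥X given {D,N} in G with R→· removed — back-door holds.
P(X|do(R)) = Σ_{D,N} P(X|R,D,N)·P(D,N).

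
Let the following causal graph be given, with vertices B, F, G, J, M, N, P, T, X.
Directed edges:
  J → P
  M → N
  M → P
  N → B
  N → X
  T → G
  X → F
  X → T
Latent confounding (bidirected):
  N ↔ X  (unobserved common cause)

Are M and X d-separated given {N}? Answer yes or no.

Bayes-Ball from M | {N} reaches {F,G,P,T,X}.
X ∈ reach(M|{N}) ⇒ M ⊥̸ X | {N}.

No — M and X are d-connected given {N}.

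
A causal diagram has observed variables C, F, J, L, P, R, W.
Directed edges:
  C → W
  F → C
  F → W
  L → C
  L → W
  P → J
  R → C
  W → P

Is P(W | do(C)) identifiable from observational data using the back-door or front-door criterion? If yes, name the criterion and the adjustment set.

P(W|do(C)): backdoor, adjust for {F, L}.

desc(C)\{C}={J,P,W}; candidates ⊆ {F,L,R}.
size 0: {}; under {} C still reaches {F,J,L,P,R,W} ∋ W.
size 1: {F}, {L}, {R}; under {F} C still reaches {J,L,P,R,W} ∋ W.
{F,L}: C⊥W given {F,L} in G with C→· removed — back-door holds.
P(W|do(C)) = Σ_{F,L} P(W|C,F,L)·P(F,L).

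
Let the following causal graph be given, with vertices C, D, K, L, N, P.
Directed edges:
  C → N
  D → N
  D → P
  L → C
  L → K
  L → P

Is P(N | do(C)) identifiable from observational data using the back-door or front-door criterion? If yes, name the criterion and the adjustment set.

desc(C)\{C}={N}; candidates ⊆ {D,K,L,P}.
∅: C⊥N given ∅ in G with C→· removed — back-door holds.
P(N|do(C)) = P(N|C) — no adjustment needed.

P(N|do(C)): backdoor, adjust for ∅.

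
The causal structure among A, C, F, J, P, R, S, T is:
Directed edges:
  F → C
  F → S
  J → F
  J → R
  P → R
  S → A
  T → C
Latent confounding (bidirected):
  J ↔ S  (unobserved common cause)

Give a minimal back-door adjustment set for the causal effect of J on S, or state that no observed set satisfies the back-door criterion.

desc(J)\{J}={A,C,F,R,S}; candidates ⊆ {P,T}.
J↔S: latent back-door arc(s) into J.
size 0: {}; under {} J still reaches {A,S} ∋ S.
size 1: {P}, {T}; under {P} J still reaches {A,S} ∋ S.
size 2: {P,T}; under {P,T} J still reaches {A,S} ∋ S.
J↔S cannot be blocked by any observed set — no back-door set.

J→S: no observed back-door set.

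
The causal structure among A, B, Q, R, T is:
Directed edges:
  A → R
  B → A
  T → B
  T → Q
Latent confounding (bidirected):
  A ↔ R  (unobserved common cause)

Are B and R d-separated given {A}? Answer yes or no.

No — B and R are d-connected given {A}.

Bayes-Ball from B | {A} reaches {Q,R,T}.
R ∈ reach(B|{A}) ⇒ B ⊥̸ R | {A}.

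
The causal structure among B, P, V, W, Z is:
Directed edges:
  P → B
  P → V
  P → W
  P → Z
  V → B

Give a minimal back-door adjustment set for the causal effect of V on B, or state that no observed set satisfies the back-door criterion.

desc(V)\{V}={B}; candidates ⊆ {P,W,Z}.
size 0: {}; under {} V still reaches {B,P,W,Z} ∋ B.
{P}: V⊥B given {P} in G with V→· removed — back-door holds.

V→B: minimal back-door set {P}.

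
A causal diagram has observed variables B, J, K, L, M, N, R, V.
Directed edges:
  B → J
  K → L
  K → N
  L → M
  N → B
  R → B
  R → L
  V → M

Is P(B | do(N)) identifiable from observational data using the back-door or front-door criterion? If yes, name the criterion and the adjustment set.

P(B|do(N)): backdoor, adjust for ∅.

desc(N)\{N}={B,J}; candidates ⊆ {K,L,M,R,V}.
∅: N⊥B given ∅ in G with N→· removed — back-door holds.
P(B|do(N)) = P(B|N) — no adjustment needed.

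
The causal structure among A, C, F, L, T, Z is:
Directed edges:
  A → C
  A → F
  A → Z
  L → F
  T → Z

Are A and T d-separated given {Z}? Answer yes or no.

No — A and T are d-connected given {Z}.

Bayes-Ball from A | {Z} reaches {C,F,T}.
T ∈ reach(A|{Z}) ⇒ A ⊥̸ T | {Z}.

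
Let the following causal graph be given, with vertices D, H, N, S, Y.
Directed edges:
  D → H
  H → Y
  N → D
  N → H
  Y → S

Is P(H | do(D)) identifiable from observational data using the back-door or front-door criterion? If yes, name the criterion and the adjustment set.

desc(D)\{D}={H,S,Y}; candidates ⊆ {N}.
size 0: {}; under {} D still reaches {H,N,S,Y} ∋ H.
{N}: D⊥H given {N} in G with D→· removed — back-door holds.
P(H|do(D)) = Σ_{N} P(H|D,N)·P(N).

P(H|do(D)): backdoor, adjust for {N}.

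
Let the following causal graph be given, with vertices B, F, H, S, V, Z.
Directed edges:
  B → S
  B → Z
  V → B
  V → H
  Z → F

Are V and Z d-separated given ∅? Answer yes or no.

No — V and Z are d-connected given ∅.

Bayes-Ball from V | ∅ reaches {B,F,H,S,Z}.
Z ∈ reach(V|∅) ⇒ V ⊥̸ Z | ∅.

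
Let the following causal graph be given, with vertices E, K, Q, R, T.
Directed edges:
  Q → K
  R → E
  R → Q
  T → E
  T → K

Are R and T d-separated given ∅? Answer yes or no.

Bayes-Ball from R | ∅ reaches {E,K,Q}.
T ∉ reach(R|∅) ⇒ R ⊥ T | ∅.

Yes — R ⊥ T | ∅.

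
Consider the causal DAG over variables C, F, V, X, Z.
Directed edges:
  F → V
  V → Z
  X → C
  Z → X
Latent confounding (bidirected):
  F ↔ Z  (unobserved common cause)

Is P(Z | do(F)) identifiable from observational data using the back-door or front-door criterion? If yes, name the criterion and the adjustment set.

desc(F)\{F}={C,V,X,Z}; candidates ⊆ {—}.
F↔Z: latent back-door arc(s) into F.
size 0: {}; under {} F still reaches {C,X,Z} ∋ Z.
F↔Z cannot be blocked by any observed set — no back-door set.
{V}: (i) intercepts every directed F→Z path; (ii) no back-door F→{V}; (iii) {F} blocks every back-door {V}→Z. Front-door holds.
P(Z|do(F)) = Σ_{V} P(V|F) Σ_{F'} P(Z|V,F')P(F').

P(Z|do(F)): frontdoor, adjust for {V}.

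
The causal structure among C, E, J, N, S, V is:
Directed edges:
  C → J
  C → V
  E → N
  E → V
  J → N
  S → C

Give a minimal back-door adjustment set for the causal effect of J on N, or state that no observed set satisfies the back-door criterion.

J→N: minimal back-door set ∅.

desc(J)\{J}={N}; candidates ⊆ {C,E,S,V}.
∅: J⊥N given ∅ in G with J→· removed — back-door holds.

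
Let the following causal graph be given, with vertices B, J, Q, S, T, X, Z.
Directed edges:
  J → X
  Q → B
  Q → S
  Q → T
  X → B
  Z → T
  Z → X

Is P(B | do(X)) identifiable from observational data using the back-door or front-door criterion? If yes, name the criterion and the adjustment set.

desc(X)\{X}={B}; candidates ⊆ {J,Q,S,T,Z}.
∅: X⊥B given ∅ in G with X→· removed — back-door holds.
P(B|do(X)) = P(B|X) — no adjustment needed.

P(B|do(X)): backdoor, adjust for ∅.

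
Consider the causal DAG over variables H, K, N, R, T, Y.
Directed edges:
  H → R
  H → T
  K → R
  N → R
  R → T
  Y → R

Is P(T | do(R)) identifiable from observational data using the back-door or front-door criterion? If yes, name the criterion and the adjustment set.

P(T|do(R)): backdoor, adjust for {H}.

desc(R)\{R}={T}; candidates ⊆ {H,K,N,Y}.
size 0: {}; under {} R still reaches {H,K,N,T,Y} ∋ T.
{H}: R⊥T given {H} in G with R→· removed — back-door holds.
P(T|do(R)) = Σ_{H} P(T|R,H)·P(H).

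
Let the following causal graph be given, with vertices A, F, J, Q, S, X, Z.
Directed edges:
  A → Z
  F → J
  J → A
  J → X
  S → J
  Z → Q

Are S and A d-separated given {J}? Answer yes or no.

Bayes-Ball from S | {J} reaches {F}.
A ∉ reach(S|{J}) ⇒ S ⊥ A | {J}.

Yes — S ⊥ A | {J}.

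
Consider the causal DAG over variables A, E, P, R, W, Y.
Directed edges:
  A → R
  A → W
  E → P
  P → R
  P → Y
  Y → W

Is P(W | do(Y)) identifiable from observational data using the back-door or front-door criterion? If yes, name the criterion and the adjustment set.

P(W|do(Y)): backdoor, adjust for ∅.

desc(Y)\{Y}={W}; candidates ⊆ {A,E,P,R}.
∅: Y⊥W given ∅ in G with Y→· removed — back-door holds.
P(W|do(Y)) = P(W|Y) — no adjustment needed.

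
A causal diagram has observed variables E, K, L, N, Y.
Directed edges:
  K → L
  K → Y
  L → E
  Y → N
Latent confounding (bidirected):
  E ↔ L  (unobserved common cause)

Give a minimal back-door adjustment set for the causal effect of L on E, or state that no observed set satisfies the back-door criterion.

desc(L)\{L}={E}; candidates ⊆ {K,N,Y}.
L↔E: latent back-door arc(s) into L.
size 0: {}; under {} L still reaches {E,K,N,Y} ∋ E.
size 1: {K}, {N}, {Y}; under {K} L still reaches {E} ∋ E.
size 2: {K,N}, {K,Y}, {N,Y}; under {K,N} L still reaches {E} ∋ E.
L↔E cannot be blocked by any observed set — no back-door set.

L→E: no observed back-door set.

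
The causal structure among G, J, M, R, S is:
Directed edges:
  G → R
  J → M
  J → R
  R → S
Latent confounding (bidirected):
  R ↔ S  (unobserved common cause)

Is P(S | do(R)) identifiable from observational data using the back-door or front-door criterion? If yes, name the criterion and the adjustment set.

desc(R)\{R}={S}; candidates ⊆ {G,J,M}.
R↔S: latent back-door arc(s) into R.
size 0: {}; under {} R still reaches {G,J,M,S} ∋ S.
size 1: {G}, {J}, {M}; under {G} R still reaches {J,M,S} ∋ S.
size 2: {G,J}, {G,M}, {J,M}; under {G,J} R still reaches {S} ∋ S.
R↔S cannot be blocked by any observed set — no back-door set.
No mediator lies on a directed R→…→S path.
Neither criterion identifies P(S|do(R)) in this graph.

P(S|do(R)): not identifiable (no BD/FD set).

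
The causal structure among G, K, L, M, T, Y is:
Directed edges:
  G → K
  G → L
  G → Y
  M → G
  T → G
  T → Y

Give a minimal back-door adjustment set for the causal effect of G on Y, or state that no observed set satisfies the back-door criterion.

desc(G)\{G}={K,L,Y}; candidates ⊆ {M,T}.
size 0: {}; under {} G still reaches {M,T,Y} ∋ Y.
{T}: G⊥Y given {T} in G with G→· removed — back-door holds.

G→Y: minimal back-door set {T}.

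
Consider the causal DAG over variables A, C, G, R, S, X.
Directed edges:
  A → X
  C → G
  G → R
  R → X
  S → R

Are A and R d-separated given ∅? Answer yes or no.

Bayes-Ball from A | ∅ reaches {X}.
R ∉ reach(A|∅) ⇒ A ⊥ R | ∅.

Yes — A ⊥ R | ∅.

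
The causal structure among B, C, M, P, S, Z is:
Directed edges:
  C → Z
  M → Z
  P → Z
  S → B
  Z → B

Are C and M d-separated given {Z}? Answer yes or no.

Bayes-Ball from C | {Z} reaches {M,P}.
M ∈ reach(C|{Z}) ⇒ C ⊥̸ M | {Z}.

No — C and M are d-connected given {Z}.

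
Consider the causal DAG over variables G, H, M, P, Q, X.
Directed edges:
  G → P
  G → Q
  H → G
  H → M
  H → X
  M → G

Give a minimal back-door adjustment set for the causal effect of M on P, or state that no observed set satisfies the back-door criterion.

desc(M)\{M}={G,P,Q}; candidates ⊆ {H,X}.
size 0: {}; under {} M still reaches {G,H,P,Q,X} ∋ P.
{H}: M⊥P given {H} in G with M→· removed — back-door holds.

M→P: minimal back-door set {H}.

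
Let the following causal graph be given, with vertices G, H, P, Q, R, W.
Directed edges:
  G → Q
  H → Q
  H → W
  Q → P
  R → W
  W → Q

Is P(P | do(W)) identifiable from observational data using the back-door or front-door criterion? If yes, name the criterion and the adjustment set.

desc(W)\{W}={P,Q}; candidates ⊆ {G,H,R}.
size 0: {}; under {} W still reaches {H,P,Q,R} ∋ P.
{H}: W⊥P given {H} in G with W→· removed — back-door holds.
P(P|do(W)) = Σ_{H} P(P|W,H)·P(H).

P(P|do(W)): backdoor, adjust for {H}.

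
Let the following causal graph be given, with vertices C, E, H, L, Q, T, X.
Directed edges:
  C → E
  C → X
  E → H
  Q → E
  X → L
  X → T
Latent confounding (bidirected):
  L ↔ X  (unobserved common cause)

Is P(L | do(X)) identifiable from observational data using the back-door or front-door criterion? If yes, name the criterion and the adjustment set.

desc(X)\{X}={L,T}; candidates ⊆ {C,E,H,Q}.
X↔L: latent back-door arc(s) into X.
size 0: {}; under {} X still reaches {C,E,H,L} ∋ L.
size 1: {C}, {E}, {H} …(+1); under {C} X still reaches {L} ∋ L.
size 2: {C,E}, {C,H}, {C,Q} …(+3); under {C,E} X still reaches {L} ∋ L.
X↔L cannot be blocked by any observed set — no back-door set.
No mediator lies on a directed X→…→L path.
Neither criterion identifies P(L|do(X)) in this graph.

P(L|do(X)): not identifiable (no BD/FD set).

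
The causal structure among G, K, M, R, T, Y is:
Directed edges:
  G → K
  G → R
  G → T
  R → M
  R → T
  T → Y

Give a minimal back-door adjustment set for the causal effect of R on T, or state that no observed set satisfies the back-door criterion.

R→T: minimal back-door set {G}.

desc(R)\{R}={M,T,Y}; candidates ⊆ {G,K}.
size 0: {}; under {} R still reaches {G,K,T,Y} ∋ T.
{G}: R⊥T given {G} in G with R→· removed — back-door holds.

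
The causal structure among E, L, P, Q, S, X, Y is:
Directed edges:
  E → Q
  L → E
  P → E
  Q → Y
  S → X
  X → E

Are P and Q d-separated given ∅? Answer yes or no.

No — P and Q are d-connected given ∅.

Bayes-Ball from P | ∅ reaches {E,Q,Y}.
Q ∈ reach(P|∅) ⇒ P ⊥̸ Q | ∅.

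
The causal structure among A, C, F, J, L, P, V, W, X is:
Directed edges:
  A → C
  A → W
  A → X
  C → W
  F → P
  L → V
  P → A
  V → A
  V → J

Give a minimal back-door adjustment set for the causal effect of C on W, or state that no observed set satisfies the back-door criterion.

C→W: minimal back-door set {A}.

desc(C)\{C}={W}; candidates ⊆ {A,F,J,L,P,V,X}.
size 0: {}; under {} C still reaches {A,F,J,L,P,V,W,X} ∋ W.
{A}: C⊥W given {A} in G with C→· removed — back-door holds.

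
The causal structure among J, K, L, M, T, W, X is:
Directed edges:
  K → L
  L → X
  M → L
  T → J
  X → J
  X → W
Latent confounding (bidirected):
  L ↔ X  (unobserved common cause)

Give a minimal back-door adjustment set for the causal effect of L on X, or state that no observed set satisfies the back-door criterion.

L→X: no observed back-door set.

desc(L)\{L}={J,W,X}; candidates ⊆ {K,M,T}.
L↔X: latent back-door arc(s) into L.
size 0: {}; under {} L still reaches {J,K,M,W,X} ∋ X.
size 1: {K}, {M}, {T}; under {K} L still reaches {J,M,W,X} ∋ X.
size 2: {K,M}, {K,T}, {M,T}; under {K,M} L still reaches {J,W,X} ∋ X.
L↔X cannot be blocked by any observed set — no back-door set.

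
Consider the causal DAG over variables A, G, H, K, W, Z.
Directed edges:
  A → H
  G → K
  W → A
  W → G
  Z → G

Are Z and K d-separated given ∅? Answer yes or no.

Bayes-Ball from Z | ∅ reaches {G,K}.
K ∈ reach(Z|∅) ⇒ Z ⊥̸ K | ∅.

No — Z and K are d-connected given ∅.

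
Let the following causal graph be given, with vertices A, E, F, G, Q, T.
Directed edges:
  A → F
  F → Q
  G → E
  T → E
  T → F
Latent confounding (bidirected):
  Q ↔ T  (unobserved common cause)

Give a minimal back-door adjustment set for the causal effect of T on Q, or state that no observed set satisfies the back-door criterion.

T→Q: no observed back-door set.

desc(T)\{T}={E,F,Q}; candidates ⊆ {A,G}.
T↔Q: latent back-door arc(s) into T.
size 0: {}; under {} T still reaches {Q} ∋ Q.
size 1: {A}, {G}; under {A} T still reaches {Q} ∋ Q.
size 2: {A,G}; under {A,G} T still reaches {Q} ∋ Q.
T↔Q cannot be blocked by any observed set — no back-door set.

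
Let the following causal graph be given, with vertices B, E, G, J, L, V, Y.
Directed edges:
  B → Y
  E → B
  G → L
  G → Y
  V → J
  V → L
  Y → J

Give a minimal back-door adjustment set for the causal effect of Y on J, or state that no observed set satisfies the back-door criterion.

Y→J: minimal back-door set ∅.

desc(Y)\{Y}={J}; candidates ⊆ {B,E,G,L,V}.
∅: Y⊥J given ∅ in G with Y→· removed — back-door holds.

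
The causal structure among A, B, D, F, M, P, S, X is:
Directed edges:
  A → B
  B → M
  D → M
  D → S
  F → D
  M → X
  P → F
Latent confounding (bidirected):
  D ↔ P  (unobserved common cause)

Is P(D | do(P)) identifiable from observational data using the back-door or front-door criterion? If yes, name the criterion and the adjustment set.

desc(P)\{P}={D,F,M,S,X}; candidates ⊆ {A,B}.
P↔D: latent back-door arc(s) into P.
size 0: {}; under {} P still reaches {D,M,S,X} ∋ D.
size 1: {A}, {B}; under {A} P still reaches {D,M,S,X} ∋ D.
size 2: {A,B}; under {A,B} P still reaches {D,M,S,X} ∋ D.
P↔D cannot be blocked by any observed set — no back-door set.
{F}: (i) intercepts every directed P→D path; (ii) no back-door P→{F}; (iii) {P} blocks every back-door {F}→D. Front-door holds.
P(D|do(P)) = Σ_{F} P(F|P) Σ_{P'} P(D|F,P')P(P').

P(D|do(P)): frontdoor, adjust for {F}.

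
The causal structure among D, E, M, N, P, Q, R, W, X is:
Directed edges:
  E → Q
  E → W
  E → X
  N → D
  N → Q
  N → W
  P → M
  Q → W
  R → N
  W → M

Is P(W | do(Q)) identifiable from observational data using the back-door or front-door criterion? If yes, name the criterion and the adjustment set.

P(W|do(Q)): backdoor, adjust for {E, N}.

desc(Q)\{Q}={M,W}; candidates ⊆ {D,E,N,P,R,X}.
size 0: {}; under {} Q still reaches {D,E,M,N,R,W,X} ∋ W.
size 1: {D}, {E}, {N} …(+3); under {D} Q still reaches {E,M,N,R,W,X} ∋ W.
{E,N}: Q⊥W given {E,N} in G with Q→· removed — back-door holds.
P(W|do(Q)) = Σ_{E,N} P(W|Q,E,N)·P(E,N).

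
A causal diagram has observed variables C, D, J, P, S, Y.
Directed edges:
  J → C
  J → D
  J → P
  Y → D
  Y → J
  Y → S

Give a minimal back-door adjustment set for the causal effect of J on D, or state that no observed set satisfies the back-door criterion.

J→D: minimal back-door set {Y}.

desc(J)\{J}={C,D,P}; candidates ⊆ {S,Y}.
size 0: {}; under {} J still reaches {D,S,Y} ∋ D.
{Y}: J⊥D given {Y} in G with J→· removed — back-door holds.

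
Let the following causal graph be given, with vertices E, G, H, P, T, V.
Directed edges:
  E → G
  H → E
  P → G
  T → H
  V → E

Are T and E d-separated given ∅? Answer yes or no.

Bayes-Ball from T | ∅ reaches {E,G,H}.
E ∈ reach(T|∅) ⇒ T ⊥̸ E | ∅.

No — T and E are d-connected given ∅.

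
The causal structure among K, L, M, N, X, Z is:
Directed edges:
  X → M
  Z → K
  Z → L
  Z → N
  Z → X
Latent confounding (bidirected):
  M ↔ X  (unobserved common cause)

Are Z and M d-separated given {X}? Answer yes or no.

No — Z and M are d-connected given {X}.

Bayes-Ball from Z | {X} reaches {K,L,M,N}.
M ∈ reach(Z|{X}) ⇒ Z ⊥̸ M | {X}.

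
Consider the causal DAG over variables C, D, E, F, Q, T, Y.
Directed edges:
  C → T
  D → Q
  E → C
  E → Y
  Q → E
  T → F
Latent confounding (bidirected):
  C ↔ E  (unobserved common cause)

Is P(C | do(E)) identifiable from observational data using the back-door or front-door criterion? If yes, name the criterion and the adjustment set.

desc(E)\{E}={C,F,T,Y}; candidates ⊆ {D,Q}.
E↔C: latent back-door arc(s) into E.
size 0: {}; under {} E still reaches {C,D,F,Q,T} ∋ C.
size 1: {D}, {Q}; under {D} E still reaches {C,F,Q,T} ∋ C.
size 2: {D,Q}; under {D,Q} E still reaches {C,F,T} ∋ C.
E↔C cannot be blocked by any observed set — no back-door set.
No mediator lies on a directed E→…→C path.
Neither criterion identifies P(C|do(E)) in this graph.

P(C|do(E)): not identifiable (no BD/FD set).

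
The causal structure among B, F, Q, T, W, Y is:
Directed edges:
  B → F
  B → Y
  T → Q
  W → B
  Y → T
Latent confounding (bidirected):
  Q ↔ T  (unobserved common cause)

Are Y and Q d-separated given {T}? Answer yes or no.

No — Y and Q are d-connected given {T}.

Bayes-Ball from Y | {T} reaches {B,F,Q,W}.
Q ∈ reach(Y|{T}) ⇒ Y ⊥̸ Q | {T}.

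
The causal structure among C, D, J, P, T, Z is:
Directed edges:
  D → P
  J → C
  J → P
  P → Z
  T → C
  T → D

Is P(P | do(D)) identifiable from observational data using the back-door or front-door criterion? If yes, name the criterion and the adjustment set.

desc(D)\{D}={P,Z}; candidates ⊆ {C,J,T}.
∅: D⊥P given ∅ in G with D→· removed — back-door holds.
P(P|do(D)) = P(P|D) — no adjustment needed.

P(P|do(D)): backdoor, adjust for ∅.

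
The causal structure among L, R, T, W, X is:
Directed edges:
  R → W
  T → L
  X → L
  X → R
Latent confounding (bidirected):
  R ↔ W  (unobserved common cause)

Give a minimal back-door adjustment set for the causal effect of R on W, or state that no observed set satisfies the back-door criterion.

R→W: no observed back-door set.

desc(R)\{R}={W}; candidates ⊆ {L,T,X}.
R↔W: latent back-door arc(s) into R.
size 0: {}; under {} R still reaches {L,W,X} ∋ W.
size 1: {L}, {T}, {X}; under {L} R still reaches {T,W,X} ∋ W.
size 2: {L,T}, {L,X}, {T,X}; under {L,T} R still reaches {W,X} ∋ W.
R↔W cannot be blocked by any observed set — no back-door set.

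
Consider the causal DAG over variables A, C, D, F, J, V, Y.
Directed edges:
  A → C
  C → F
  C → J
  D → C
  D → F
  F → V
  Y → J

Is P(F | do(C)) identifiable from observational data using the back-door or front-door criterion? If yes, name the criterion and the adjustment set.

desc(C)\{C}={F,J,V}; candidates ⊆ {A,D,Y}.
size 0: {}; under {} C still reaches {A,D,F,V} ∋ F.
{D}: C⊥F given {D} in G with C→· removed — back-door holds.
P(F|do(C)) = Σ_{D} P(F|C,D)·P(D).

P(F|do(C)): backdoor, adjust for {D}.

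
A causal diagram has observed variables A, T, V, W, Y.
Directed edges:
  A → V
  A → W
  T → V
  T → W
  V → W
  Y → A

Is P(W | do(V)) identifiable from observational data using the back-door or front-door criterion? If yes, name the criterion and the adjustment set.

desc(V)\{V}={W}; candidates ⊆ {A,T,Y}.
size 0: {}; under {} V still reaches {A,T,W,Y} ∋ W.
size 1: {A}, {T}, {Y}; under {A} V still reaches {T,W} ∋ W.
{A,T}: V⊥W given {A,T} in G with V→· removed — back-door holds.
P(W|do(V)) = Σ_{A,T} P(W|V,A,T)·P(A,T).

P(W|do(V)): backdoor, adjust for {A, T}.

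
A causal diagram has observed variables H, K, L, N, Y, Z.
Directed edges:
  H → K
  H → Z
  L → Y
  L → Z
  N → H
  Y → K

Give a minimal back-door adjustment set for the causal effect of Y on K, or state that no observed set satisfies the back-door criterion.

desc(Y)\{Y}={K}; candidates ⊆ {H,L,N,Z}.
∅: Y⊥K given ∅ in G with Y→· removed — back-door holds.

Y→K: minimal back-door set ∅.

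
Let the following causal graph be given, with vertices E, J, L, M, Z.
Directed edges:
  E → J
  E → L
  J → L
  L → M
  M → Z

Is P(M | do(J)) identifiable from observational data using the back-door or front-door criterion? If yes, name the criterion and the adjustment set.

P(M|do(J)): backdoor, adjust for {E}.

desc(J)\{J}={L,M,Z}; candidates ⊆ {E}.
size 0: {}; under {} J still reaches {E,L,M,Z} ∋ M.
{E}: J⊥M given {E} in G with J→· removed — back-door holds.
P(M|do(J)) = Σ_{E} P(M|J,E)·P(E).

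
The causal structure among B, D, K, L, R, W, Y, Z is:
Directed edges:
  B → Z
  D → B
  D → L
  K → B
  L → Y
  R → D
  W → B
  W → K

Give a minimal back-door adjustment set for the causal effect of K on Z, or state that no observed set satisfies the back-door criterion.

K→Z: minimal back-door set {W}.

desc(K)\{K}={B,Z}; candidates ⊆ {D,L,R,W,Y}.
size 0: {}; under {} K still reaches {B,W,Z} ∋ Z.
{W}: K⊥Z given {W} in G with K→· removed — back-door holds.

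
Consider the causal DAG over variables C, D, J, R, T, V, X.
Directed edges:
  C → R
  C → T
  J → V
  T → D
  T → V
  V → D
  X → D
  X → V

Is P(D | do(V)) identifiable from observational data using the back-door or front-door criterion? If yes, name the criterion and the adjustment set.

P(D|do(V)): backdoor, adjust for {T, X}.

desc(V)\{V}={D}; candidates ⊆ {C,J,R,T,X}.
size 0: {}; under {} V still reaches {C,D,J,R,T,X} ∋ D.
size 1: {C}, {J}, {R} …(+2); under {C} V still reaches {D,J,T,X} ∋ D.
{T,X}: V⊥D given {T,X} in G with V→· removed — back-door holds.
P(D|do(V)) = Σ_{T,X} P(D|V,T,X)·P(T,X).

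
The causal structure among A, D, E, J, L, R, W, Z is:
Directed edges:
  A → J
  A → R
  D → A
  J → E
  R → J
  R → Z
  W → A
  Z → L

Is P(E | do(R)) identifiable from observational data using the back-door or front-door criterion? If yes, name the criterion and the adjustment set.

P(E|do(R)): backdoor, adjust for {A}.

desc(R)\{R}={E,J,L,Z}; candidates ⊆ {A,D,W}.
size 0: {}; under {} R still reaches {A,D,E,J,W} ∋ E.
{A}: R⊥E given {A} in G with R→· removed — back-door holds.
P(E|do(R)) = Σ_{A} P(E|R,A)·P(A).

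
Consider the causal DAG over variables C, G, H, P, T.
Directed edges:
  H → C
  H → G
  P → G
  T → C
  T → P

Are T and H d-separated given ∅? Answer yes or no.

Yes — T ⊥ H | ∅.

Bayes-Ball from T | ∅ reaches {C,G,P}.
H ∉ reach(T|∅) ⇒ T ⊥ H | ∅.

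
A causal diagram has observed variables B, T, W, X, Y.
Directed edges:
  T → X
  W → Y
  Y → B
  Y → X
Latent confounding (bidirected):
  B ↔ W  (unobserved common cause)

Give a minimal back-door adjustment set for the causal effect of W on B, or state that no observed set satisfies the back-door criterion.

W→B: no observed back-door set.

desc(W)\{W}={B,X,Y}; candidates ⊆ {T}.
W↔B: latent back-door arc(s) into W.
size 0: {}; under {} W still reaches {B} ∋ B.
size 1: {T}; under {T} W still reaches {B} ∋ B.
W↔B cannot be blocked by any observed set — no back-door set.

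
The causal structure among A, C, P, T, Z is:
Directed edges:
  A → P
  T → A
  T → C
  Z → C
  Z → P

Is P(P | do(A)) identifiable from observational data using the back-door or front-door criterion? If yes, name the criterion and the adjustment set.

P(P|do(A)): backdoor, adjust for ∅.

desc(A)\{A}={P}; candidates ⊆ {C,T,Z}.
∅: A⊥P given ∅ in G with A→· removed — back-door holds.
P(P|do(A)) = P(P|A) — no adjustment needed.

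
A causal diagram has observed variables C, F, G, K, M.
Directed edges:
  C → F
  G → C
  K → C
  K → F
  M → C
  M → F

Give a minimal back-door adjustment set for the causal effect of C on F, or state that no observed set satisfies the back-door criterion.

C→F: minimal back-door set {K, M}.

desc(C)\{C}={F}; candidates ⊆ {G,K,M}.
size 0: {}; under {} C still reaches {F,G,K,M} ∋ F.
size 1: {G}, {K}, {M}; under {G} C still reaches {F,K,M} ∋ F.
{K,M}: C⊥F given {K,M} in G with C→· removed — back-door holds.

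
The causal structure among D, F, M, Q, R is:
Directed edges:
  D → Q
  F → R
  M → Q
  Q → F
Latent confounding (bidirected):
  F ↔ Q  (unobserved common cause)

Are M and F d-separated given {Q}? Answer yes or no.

No — M and F are d-connected given {Q}.

Bayes-Ball from M | {Q} reaches {D,F,R}.
F ∈ reach(M|{Q}) ⇒ M ⊥̸ F | {Q}.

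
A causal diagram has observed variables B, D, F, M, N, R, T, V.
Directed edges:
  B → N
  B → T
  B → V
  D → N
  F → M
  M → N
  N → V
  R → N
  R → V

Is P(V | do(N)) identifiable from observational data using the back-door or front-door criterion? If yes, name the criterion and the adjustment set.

P(V|do(N)): backdoor, adjust for {B, R}.

desc(N)\{N}={V}; candidates ⊆ {B,D,F,M,R,T}.
size 0: {}; under {} N still reaches {B,D,F,M,R,T,V} ∋ V.
size 1: {B}, {D}, {F} …(+3); under {B} N still reaches {D,F,M,R,V} ∋ V.
{B,R}: N⊥V given {B,R} in G with N→· removed — back-door holds.
P(V|do(N)) = Σ_{B,R} P(V|N,B,R)·P(B,R).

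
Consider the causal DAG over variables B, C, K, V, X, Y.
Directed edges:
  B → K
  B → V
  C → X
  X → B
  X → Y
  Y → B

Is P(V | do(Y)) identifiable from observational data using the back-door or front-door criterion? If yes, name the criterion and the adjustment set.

desc(Y)\{Y}={B,K,V}; candidates ⊆ {C,X}.
size 0: {}; under {} Y still reaches {B,C,K,V,X} ∋ V.
{X}: Y⊥V given {X} in G with Y→· removed — back-door holds.
P(V|do(Y)) = Σ_{X} P(V|Y,X)·P(X).

P(V|do(Y)): backdoor, adjust for {X}.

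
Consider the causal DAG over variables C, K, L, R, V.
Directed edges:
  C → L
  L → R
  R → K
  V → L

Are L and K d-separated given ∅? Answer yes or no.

No — L and K are d-connected given ∅.

Bayes-Ball from L | ∅ reaches {C,K,R,V}.
K ∈ reach(L|∅) ⇒ L ⊥̸ K | ∅.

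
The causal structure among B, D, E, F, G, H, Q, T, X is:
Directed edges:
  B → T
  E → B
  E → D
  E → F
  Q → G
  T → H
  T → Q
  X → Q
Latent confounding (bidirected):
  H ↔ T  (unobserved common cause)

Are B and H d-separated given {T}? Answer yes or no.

No — B and H are d-connected given {T}.

Bayes-Ball from B | {T} reaches {D,E,F,H}.
H ∈ reach(B|{T}) ⇒ B ⊥̸ H | {T}.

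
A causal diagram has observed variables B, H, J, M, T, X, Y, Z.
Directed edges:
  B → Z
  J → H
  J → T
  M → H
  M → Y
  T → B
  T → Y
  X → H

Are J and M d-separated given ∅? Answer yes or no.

Yes — J ⊥ M | ∅.

Bayes-Ball from J | ∅ reaches {B,H,T,Y,Z}.
M ∉ reach(J|∅) ⇒ J ⊥ M | ∅.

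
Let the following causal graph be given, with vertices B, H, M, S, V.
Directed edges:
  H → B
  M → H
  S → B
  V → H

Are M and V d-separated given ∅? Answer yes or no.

Bayes-Ball from M | ∅ reaches {B,H}.
V ∉ reach(M|∅) ⇒ M ⊥ V | ∅.

Yes — M ⊥ V | ∅.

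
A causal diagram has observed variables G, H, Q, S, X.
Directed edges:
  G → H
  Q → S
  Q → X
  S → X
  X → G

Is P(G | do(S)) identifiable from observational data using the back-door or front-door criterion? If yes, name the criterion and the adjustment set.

P(G|do(S)): backdoor, adjust for {Q}.

desc(S)\{S}={G,H,X}; candidates ⊆ {Q}.
size 0: {}; under {} S still reaches {G,H,Q,X} ∋ G.
{Q}: S⊥G given {Q} in G with S→· removed — back-door holds.
P(G|do(S)) = Σ_{Q} P(G|S,Q)·P(Q).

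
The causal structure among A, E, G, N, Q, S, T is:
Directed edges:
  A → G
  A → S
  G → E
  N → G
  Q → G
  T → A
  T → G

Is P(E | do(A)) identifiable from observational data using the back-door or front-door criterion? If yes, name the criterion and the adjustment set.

desc(A)\{A}={E,G,S}; candidates ⊆ {N,Q,T}.
size 0: {}; under {} A still reaches {E,G,T} ∋ E.
{T}: A⊥E given {T} in G with A→· removed — back-door holds.
P(E|do(A)) = Σ_{T} P(E|A,T)·P(T).

P(E|do(A)): backdoor, adjust for {T}.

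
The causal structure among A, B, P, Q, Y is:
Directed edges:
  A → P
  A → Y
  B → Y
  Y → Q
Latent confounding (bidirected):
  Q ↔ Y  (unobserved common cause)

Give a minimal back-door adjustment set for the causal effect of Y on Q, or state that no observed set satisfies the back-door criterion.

Y→Q: no observed back-door set.

desc(Y)\{Y}={Q}; candidates ⊆ {A,B,P}.
Y↔Q: latent back-door arc(s) into Y.
size 0: {}; under {} Y still reaches {A,B,P,Q} ∋ Q.
size 1: {A}, {B}, {P}; under {A} Y still reaches {B,Q} ∋ Q.
size 2: {A,B}, {A,P}, {B,P}; under {A,B} Y still reaches {Q} ∋ Q.
Y↔Q cannot be blocked by any observed set — no back-door set.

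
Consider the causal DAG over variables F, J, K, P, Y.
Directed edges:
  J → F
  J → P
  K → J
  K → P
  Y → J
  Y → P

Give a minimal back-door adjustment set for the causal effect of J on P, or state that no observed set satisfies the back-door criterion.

J→P: minimal back-door set {K, Y}.

desc(J)\{J}={F,P}; candidates ⊆ {K,Y}.
size 0: {}; under {} J still reaches {K,P,Y} ∋ P.
size 1: {K}, {Y}; under {K} J still reaches {P,Y} ∋ P.
{K,Y}: J⊥P given {K,Y} in G with J→· removed — back-door holds.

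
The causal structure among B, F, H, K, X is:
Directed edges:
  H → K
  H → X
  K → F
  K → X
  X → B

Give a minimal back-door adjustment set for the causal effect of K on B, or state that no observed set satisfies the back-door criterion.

K→B: minimal back-door set {H}.

desc(K)\{K}={B,F,X}; candidates ⊆ {H}.
size 0: {}; under {} K still reaches {B,H,X} ∋ B.
{H}: K⊥B given {H} in G with K→· removed — back-door holds.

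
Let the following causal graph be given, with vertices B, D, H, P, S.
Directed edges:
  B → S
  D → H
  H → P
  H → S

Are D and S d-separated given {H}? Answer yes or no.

Yes — D ⊥ S | {H}.

Bayes-Ball from D | {H} reaches ∅.
S ∉ reach(D|{H}) ⇒ D ⊥ S | {H}.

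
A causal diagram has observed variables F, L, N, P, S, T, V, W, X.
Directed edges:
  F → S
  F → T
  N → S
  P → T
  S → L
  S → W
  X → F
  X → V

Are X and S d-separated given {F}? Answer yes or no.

Yes — X ⊥ S | {F}.

Bayes-Ball from X | {F} reaches {V}.
S ∉ reach(X|{F}) ⇒ X ⊥ S | {F}.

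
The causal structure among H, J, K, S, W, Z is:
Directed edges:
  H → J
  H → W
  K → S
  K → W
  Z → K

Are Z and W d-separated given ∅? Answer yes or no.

No — Z and W are d-connected given ∅.

Bayes-Ball from Z | ∅ reaches {K,S,W}.
W ∈ reach(Z|∅) ⇒ Z ⊥̸ W | ∅.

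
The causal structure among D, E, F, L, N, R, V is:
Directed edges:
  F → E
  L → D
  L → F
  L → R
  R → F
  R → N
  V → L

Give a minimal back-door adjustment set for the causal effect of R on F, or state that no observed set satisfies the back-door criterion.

R→F: minimal back-door set {L}.

desc(R)\{R}={E,F,N}; candidates ⊆ {D,L,V}.
size 0: {}; under {} R still reaches {D,E,F,L,V} ∋ F.
{L}: R⊥F given {L} in G with R→· removed — back-door holds.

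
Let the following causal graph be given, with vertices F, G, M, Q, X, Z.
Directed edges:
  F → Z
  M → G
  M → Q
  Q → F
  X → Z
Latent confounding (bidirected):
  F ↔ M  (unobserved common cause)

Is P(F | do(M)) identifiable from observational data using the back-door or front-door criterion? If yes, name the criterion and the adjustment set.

desc(M)\{M}={F,G,Q,Z}; candidates ⊆ {X}.
M↔F: latent back-door arc(s) into M.
size 0: {}; under {} M still reaches {F,Z} ∋ F.
size 1: {X}; under {X} M still reaches {F,Z} ∋ F.
M↔F cannot be blocked by any observed set — no back-door set.
{Q}: (i) intercepts every directed M→F path; (ii) no back-door M→{Q}; (iii) {M} blocks every back-door {Q}→F. Front-door holds.
P(F|do(M)) = Σ_{Q} P(Q|M) Σ_{M'} P(F|Q,M')P(M').

P(F|do(M)): frontdoor, adjust for {Q}.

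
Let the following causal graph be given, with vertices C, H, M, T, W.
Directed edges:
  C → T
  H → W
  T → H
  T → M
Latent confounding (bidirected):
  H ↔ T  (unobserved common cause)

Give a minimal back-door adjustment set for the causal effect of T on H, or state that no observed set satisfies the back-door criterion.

desc(T)\{T}={H,M,W}; candidates ⊆ {C}.
T↔H: latent back-door arc(s) into T.
size 0: {}; under {} T still reaches {C,H,W} ∋ H.
size 1: {C}; under {C} T still reaches {H,W} ∋ H.
T↔H cannot be blocked by any observed set — no back-door set.

T→H: no observed back-door set.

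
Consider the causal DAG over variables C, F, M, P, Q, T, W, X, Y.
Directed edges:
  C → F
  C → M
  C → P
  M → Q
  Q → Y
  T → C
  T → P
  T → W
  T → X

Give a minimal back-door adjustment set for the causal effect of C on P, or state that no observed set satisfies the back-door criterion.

desc(C)\{C}={F,M,P,Q,Y}; candidates ⊆ {T,W,X}.
size 0: {}; under {} C still reaches {P,T,W,X} ∋ P.
{T}: C⊥P given {T} in G with C→· removed — back-door holds.

C→P: minimal back-door set {T}.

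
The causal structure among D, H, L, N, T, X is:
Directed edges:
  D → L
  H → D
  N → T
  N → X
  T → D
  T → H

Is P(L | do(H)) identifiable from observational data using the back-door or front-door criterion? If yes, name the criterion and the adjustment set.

desc(H)\{H}={D,L}; candidates ⊆ {N,T,X}.
size 0: {}; under {} H still reaches {D,L,N,T,X} ∋ L.
{T}: H⊥L given {T} in G with H→· removed — back-door holds.
P(L|do(H)) = Σ_{T} P(L|H,T)·P(T).

P(L|do(H)): backdoor, adjust for {T}.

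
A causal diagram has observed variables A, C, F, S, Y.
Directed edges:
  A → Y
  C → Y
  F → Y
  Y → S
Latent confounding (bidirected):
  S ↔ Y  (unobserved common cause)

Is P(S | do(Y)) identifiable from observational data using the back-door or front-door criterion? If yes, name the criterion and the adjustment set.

desc(Y)\{Y}={S}; candidates ⊆ {A,C,F}.
Y↔S: latent back-door arc(s) into Y.
size 0: {}; under {} Y still reaches {A,C,F,S} ∋ S.
size 1: {A}, {C}, {F}; under {A} Y still reaches {C,F,S} ∋ S.
size 2: {A,C}, {A,F}, {C,F}; under {A,C} Y still reaches {F,S} ∋ S.
Y↔S cannot be blocked by any observed set — no back-door set.
No mediator lies on a directed Y→…→S path.
Neither criterion identifies P(S|do(Y)) in this graph.

P(S|do(Y)): not identifiable (no BD/FD set).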